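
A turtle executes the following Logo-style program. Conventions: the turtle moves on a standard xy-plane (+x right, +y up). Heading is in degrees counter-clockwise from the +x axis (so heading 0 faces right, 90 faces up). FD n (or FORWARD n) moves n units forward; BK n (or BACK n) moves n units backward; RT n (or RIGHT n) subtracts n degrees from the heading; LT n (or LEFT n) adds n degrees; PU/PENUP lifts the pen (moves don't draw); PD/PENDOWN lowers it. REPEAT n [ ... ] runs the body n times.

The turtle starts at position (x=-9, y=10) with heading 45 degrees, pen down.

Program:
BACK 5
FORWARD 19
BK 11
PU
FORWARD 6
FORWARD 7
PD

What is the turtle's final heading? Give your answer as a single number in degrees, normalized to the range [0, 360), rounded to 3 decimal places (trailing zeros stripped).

Answer: 45

Derivation:
Executing turtle program step by step:
Start: pos=(-9,10), heading=45, pen down
BK 5: (-9,10) -> (-12.536,6.464) [heading=45, draw]
FD 19: (-12.536,6.464) -> (0.899,19.899) [heading=45, draw]
BK 11: (0.899,19.899) -> (-6.879,12.121) [heading=45, draw]
PU: pen up
FD 6: (-6.879,12.121) -> (-2.636,16.364) [heading=45, move]
FD 7: (-2.636,16.364) -> (2.314,21.314) [heading=45, move]
PD: pen down
Final: pos=(2.314,21.314), heading=45, 3 segment(s) drawn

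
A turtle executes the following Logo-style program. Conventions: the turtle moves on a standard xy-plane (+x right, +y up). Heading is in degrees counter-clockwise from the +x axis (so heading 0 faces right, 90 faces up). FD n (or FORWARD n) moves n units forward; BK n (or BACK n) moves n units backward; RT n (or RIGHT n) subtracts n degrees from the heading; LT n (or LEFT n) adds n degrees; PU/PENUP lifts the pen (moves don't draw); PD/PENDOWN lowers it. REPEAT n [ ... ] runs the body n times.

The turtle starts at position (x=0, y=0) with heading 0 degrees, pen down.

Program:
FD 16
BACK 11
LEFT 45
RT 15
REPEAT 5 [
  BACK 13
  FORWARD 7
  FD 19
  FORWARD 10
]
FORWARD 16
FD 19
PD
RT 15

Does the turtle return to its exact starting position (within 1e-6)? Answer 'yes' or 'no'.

Executing turtle program step by step:
Start: pos=(0,0), heading=0, pen down
FD 16: (0,0) -> (16,0) [heading=0, draw]
BK 11: (16,0) -> (5,0) [heading=0, draw]
LT 45: heading 0 -> 45
RT 15: heading 45 -> 30
REPEAT 5 [
  -- iteration 1/5 --
  BK 13: (5,0) -> (-6.258,-6.5) [heading=30, draw]
  FD 7: (-6.258,-6.5) -> (-0.196,-3) [heading=30, draw]
  FD 19: (-0.196,-3) -> (16.258,6.5) [heading=30, draw]
  FD 10: (16.258,6.5) -> (24.919,11.5) [heading=30, draw]
  -- iteration 2/5 --
  BK 13: (24.919,11.5) -> (13.66,5) [heading=30, draw]
  FD 7: (13.66,5) -> (19.722,8.5) [heading=30, draw]
  FD 19: (19.722,8.5) -> (36.177,18) [heading=30, draw]
  FD 10: (36.177,18) -> (44.837,23) [heading=30, draw]
  -- iteration 3/5 --
  BK 13: (44.837,23) -> (33.579,16.5) [heading=30, draw]
  FD 7: (33.579,16.5) -> (39.641,20) [heading=30, draw]
  FD 19: (39.641,20) -> (56.095,29.5) [heading=30, draw]
  FD 10: (56.095,29.5) -> (64.756,34.5) [heading=30, draw]
  -- iteration 4/5 --
  BK 13: (64.756,34.5) -> (53.497,28) [heading=30, draw]
  FD 7: (53.497,28) -> (59.56,31.5) [heading=30, draw]
  FD 19: (59.56,31.5) -> (76.014,41) [heading=30, draw]
  FD 10: (76.014,41) -> (84.674,46) [heading=30, draw]
  -- iteration 5/5 --
  BK 13: (84.674,46) -> (73.416,39.5) [heading=30, draw]
  FD 7: (73.416,39.5) -> (79.478,43) [heading=30, draw]
  FD 19: (79.478,43) -> (95.933,52.5) [heading=30, draw]
  FD 10: (95.933,52.5) -> (104.593,57.5) [heading=30, draw]
]
FD 16: (104.593,57.5) -> (118.449,65.5) [heading=30, draw]
FD 19: (118.449,65.5) -> (134.904,75) [heading=30, draw]
PD: pen down
RT 15: heading 30 -> 15
Final: pos=(134.904,75), heading=15, 24 segment(s) drawn

Start position: (0, 0)
Final position: (134.904, 75)
Distance = 154.35; >= 1e-6 -> NOT closed

Answer: no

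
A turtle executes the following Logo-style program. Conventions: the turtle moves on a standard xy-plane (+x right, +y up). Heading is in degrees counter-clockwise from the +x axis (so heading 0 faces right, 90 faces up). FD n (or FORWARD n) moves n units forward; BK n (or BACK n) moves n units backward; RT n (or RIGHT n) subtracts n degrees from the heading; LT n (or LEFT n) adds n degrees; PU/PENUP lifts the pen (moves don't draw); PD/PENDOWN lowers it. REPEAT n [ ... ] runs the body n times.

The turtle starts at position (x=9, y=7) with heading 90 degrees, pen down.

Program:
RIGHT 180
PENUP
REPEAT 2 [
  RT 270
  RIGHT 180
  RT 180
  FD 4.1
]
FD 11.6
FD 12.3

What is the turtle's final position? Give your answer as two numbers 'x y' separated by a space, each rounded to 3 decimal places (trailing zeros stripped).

Executing turtle program step by step:
Start: pos=(9,7), heading=90, pen down
RT 180: heading 90 -> 270
PU: pen up
REPEAT 2 [
  -- iteration 1/2 --
  RT 270: heading 270 -> 0
  RT 180: heading 0 -> 180
  RT 180: heading 180 -> 0
  FD 4.1: (9,7) -> (13.1,7) [heading=0, move]
  -- iteration 2/2 --
  RT 270: heading 0 -> 90
  RT 180: heading 90 -> 270
  RT 180: heading 270 -> 90
  FD 4.1: (13.1,7) -> (13.1,11.1) [heading=90, move]
]
FD 11.6: (13.1,11.1) -> (13.1,22.7) [heading=90, move]
FD 12.3: (13.1,22.7) -> (13.1,35) [heading=90, move]
Final: pos=(13.1,35), heading=90, 0 segment(s) drawn

Answer: 13.1 35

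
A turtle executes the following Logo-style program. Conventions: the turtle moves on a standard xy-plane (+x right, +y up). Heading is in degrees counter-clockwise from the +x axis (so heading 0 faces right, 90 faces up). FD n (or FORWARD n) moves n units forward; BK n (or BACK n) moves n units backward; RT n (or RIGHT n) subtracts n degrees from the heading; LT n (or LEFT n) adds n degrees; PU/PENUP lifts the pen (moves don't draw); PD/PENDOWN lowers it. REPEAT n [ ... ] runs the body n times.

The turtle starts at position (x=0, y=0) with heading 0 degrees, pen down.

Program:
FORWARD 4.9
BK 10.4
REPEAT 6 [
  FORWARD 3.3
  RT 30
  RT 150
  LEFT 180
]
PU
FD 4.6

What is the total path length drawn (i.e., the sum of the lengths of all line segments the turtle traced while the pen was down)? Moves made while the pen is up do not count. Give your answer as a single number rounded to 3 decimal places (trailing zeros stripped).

Executing turtle program step by step:
Start: pos=(0,0), heading=0, pen down
FD 4.9: (0,0) -> (4.9,0) [heading=0, draw]
BK 10.4: (4.9,0) -> (-5.5,0) [heading=0, draw]
REPEAT 6 [
  -- iteration 1/6 --
  FD 3.3: (-5.5,0) -> (-2.2,0) [heading=0, draw]
  RT 30: heading 0 -> 330
  RT 150: heading 330 -> 180
  LT 180: heading 180 -> 0
  -- iteration 2/6 --
  FD 3.3: (-2.2,0) -> (1.1,0) [heading=0, draw]
  RT 30: heading 0 -> 330
  RT 150: heading 330 -> 180
  LT 180: heading 180 -> 0
  -- iteration 3/6 --
  FD 3.3: (1.1,0) -> (4.4,0) [heading=0, draw]
  RT 30: heading 0 -> 330
  RT 150: heading 330 -> 180
  LT 180: heading 180 -> 0
  -- iteration 4/6 --
  FD 3.3: (4.4,0) -> (7.7,0) [heading=0, draw]
  RT 30: heading 0 -> 330
  RT 150: heading 330 -> 180
  LT 180: heading 180 -> 0
  -- iteration 5/6 --
  FD 3.3: (7.7,0) -> (11,0) [heading=0, draw]
  RT 30: heading 0 -> 330
  RT 150: heading 330 -> 180
  LT 180: heading 180 -> 0
  -- iteration 6/6 --
  FD 3.3: (11,0) -> (14.3,0) [heading=0, draw]
  RT 30: heading 0 -> 330
  RT 150: heading 330 -> 180
  LT 180: heading 180 -> 0
]
PU: pen up
FD 4.6: (14.3,0) -> (18.9,0) [heading=0, move]
Final: pos=(18.9,0), heading=0, 8 segment(s) drawn

Segment lengths:
  seg 1: (0,0) -> (4.9,0), length = 4.9
  seg 2: (4.9,0) -> (-5.5,0), length = 10.4
  seg 3: (-5.5,0) -> (-2.2,0), length = 3.3
  seg 4: (-2.2,0) -> (1.1,0), length = 3.3
  seg 5: (1.1,0) -> (4.4,0), length = 3.3
  seg 6: (4.4,0) -> (7.7,0), length = 3.3
  seg 7: (7.7,0) -> (11,0), length = 3.3
  seg 8: (11,0) -> (14.3,0), length = 3.3
Total = 35.1

Answer: 35.1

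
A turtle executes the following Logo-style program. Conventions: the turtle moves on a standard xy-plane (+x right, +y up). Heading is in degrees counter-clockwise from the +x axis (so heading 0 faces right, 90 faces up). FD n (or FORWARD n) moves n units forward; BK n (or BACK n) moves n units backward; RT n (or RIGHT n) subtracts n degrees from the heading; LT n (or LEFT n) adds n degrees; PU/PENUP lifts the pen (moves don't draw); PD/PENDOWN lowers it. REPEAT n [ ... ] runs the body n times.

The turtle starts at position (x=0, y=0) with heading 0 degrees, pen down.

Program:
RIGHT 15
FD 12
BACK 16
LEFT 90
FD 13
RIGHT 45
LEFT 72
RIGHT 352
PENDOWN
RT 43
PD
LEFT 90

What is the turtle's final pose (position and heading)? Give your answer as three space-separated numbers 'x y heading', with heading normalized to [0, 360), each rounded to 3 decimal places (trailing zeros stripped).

Executing turtle program step by step:
Start: pos=(0,0), heading=0, pen down
RT 15: heading 0 -> 345
FD 12: (0,0) -> (11.591,-3.106) [heading=345, draw]
BK 16: (11.591,-3.106) -> (-3.864,1.035) [heading=345, draw]
LT 90: heading 345 -> 75
FD 13: (-3.864,1.035) -> (-0.499,13.592) [heading=75, draw]
RT 45: heading 75 -> 30
LT 72: heading 30 -> 102
RT 352: heading 102 -> 110
PD: pen down
RT 43: heading 110 -> 67
PD: pen down
LT 90: heading 67 -> 157
Final: pos=(-0.499,13.592), heading=157, 3 segment(s) drawn

Answer: -0.499 13.592 157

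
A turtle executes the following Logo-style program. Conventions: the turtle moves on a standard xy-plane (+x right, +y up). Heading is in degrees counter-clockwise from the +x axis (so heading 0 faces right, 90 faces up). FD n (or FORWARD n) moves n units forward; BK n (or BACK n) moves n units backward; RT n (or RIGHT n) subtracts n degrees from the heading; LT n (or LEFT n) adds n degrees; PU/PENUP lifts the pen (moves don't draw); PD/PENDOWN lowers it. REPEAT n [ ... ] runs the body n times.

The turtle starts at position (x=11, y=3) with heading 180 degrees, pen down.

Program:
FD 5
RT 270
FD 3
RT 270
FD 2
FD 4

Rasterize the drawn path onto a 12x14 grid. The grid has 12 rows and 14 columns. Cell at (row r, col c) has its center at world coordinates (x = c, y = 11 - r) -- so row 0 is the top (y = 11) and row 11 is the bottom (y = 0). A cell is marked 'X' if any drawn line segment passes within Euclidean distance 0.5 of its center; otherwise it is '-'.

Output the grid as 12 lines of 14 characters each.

Segment 0: (11,3) -> (6,3)
Segment 1: (6,3) -> (6,0)
Segment 2: (6,0) -> (8,0)
Segment 3: (8,0) -> (12,0)

Answer: --------------
--------------
--------------
--------------
--------------
--------------
--------------
--------------
------XXXXXX--
------X-------
------X-------
------XXXXXXX-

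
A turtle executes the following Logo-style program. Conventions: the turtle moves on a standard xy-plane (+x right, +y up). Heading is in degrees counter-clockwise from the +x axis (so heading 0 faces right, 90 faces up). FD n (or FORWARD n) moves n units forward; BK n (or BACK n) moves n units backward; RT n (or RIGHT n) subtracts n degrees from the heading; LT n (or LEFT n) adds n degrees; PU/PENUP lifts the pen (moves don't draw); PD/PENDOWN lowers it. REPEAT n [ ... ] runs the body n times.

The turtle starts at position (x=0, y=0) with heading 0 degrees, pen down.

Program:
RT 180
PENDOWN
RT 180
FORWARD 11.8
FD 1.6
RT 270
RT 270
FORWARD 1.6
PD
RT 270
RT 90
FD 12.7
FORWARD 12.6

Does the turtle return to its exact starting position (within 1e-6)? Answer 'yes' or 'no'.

Executing turtle program step by step:
Start: pos=(0,0), heading=0, pen down
RT 180: heading 0 -> 180
PD: pen down
RT 180: heading 180 -> 0
FD 11.8: (0,0) -> (11.8,0) [heading=0, draw]
FD 1.6: (11.8,0) -> (13.4,0) [heading=0, draw]
RT 270: heading 0 -> 90
RT 270: heading 90 -> 180
FD 1.6: (13.4,0) -> (11.8,0) [heading=180, draw]
PD: pen down
RT 270: heading 180 -> 270
RT 90: heading 270 -> 180
FD 12.7: (11.8,0) -> (-0.9,0) [heading=180, draw]
FD 12.6: (-0.9,0) -> (-13.5,0) [heading=180, draw]
Final: pos=(-13.5,0), heading=180, 5 segment(s) drawn

Start position: (0, 0)
Final position: (-13.5, 0)
Distance = 13.5; >= 1e-6 -> NOT closed

Answer: no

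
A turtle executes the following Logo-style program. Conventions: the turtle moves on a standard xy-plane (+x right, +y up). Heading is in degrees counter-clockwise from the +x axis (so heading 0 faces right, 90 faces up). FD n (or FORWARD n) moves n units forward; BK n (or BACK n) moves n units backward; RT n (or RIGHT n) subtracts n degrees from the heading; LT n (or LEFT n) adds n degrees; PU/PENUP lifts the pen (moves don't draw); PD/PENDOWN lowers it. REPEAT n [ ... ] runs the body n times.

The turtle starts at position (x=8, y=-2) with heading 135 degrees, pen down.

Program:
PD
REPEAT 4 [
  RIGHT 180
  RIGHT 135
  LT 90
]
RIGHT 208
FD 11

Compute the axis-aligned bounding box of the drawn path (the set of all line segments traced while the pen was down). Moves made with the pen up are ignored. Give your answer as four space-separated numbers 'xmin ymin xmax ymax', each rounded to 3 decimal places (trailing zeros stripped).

Answer: 4.784 -2 8 8.519

Derivation:
Executing turtle program step by step:
Start: pos=(8,-2), heading=135, pen down
PD: pen down
REPEAT 4 [
  -- iteration 1/4 --
  RT 180: heading 135 -> 315
  RT 135: heading 315 -> 180
  LT 90: heading 180 -> 270
  -- iteration 2/4 --
  RT 180: heading 270 -> 90
  RT 135: heading 90 -> 315
  LT 90: heading 315 -> 45
  -- iteration 3/4 --
  RT 180: heading 45 -> 225
  RT 135: heading 225 -> 90
  LT 90: heading 90 -> 180
  -- iteration 4/4 --
  RT 180: heading 180 -> 0
  RT 135: heading 0 -> 225
  LT 90: heading 225 -> 315
]
RT 208: heading 315 -> 107
FD 11: (8,-2) -> (4.784,8.519) [heading=107, draw]
Final: pos=(4.784,8.519), heading=107, 1 segment(s) drawn

Segment endpoints: x in {4.784, 8}, y in {-2, 8.519}
xmin=4.784, ymin=-2, xmax=8, ymax=8.519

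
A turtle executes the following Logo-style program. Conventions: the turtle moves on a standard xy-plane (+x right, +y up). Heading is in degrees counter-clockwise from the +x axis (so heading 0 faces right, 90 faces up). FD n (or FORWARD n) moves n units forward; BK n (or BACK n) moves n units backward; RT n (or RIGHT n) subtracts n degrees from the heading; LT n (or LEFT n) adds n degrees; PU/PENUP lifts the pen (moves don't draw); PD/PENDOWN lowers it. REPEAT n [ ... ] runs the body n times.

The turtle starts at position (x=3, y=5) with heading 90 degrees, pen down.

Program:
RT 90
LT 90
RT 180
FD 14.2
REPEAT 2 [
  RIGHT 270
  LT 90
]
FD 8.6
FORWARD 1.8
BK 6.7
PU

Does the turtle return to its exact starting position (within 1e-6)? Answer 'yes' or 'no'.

Executing turtle program step by step:
Start: pos=(3,5), heading=90, pen down
RT 90: heading 90 -> 0
LT 90: heading 0 -> 90
RT 180: heading 90 -> 270
FD 14.2: (3,5) -> (3,-9.2) [heading=270, draw]
REPEAT 2 [
  -- iteration 1/2 --
  RT 270: heading 270 -> 0
  LT 90: heading 0 -> 90
  -- iteration 2/2 --
  RT 270: heading 90 -> 180
  LT 90: heading 180 -> 270
]
FD 8.6: (3,-9.2) -> (3,-17.8) [heading=270, draw]
FD 1.8: (3,-17.8) -> (3,-19.6) [heading=270, draw]
BK 6.7: (3,-19.6) -> (3,-12.9) [heading=270, draw]
PU: pen up
Final: pos=(3,-12.9), heading=270, 4 segment(s) drawn

Start position: (3, 5)
Final position: (3, -12.9)
Distance = 17.9; >= 1e-6 -> NOT closed

Answer: no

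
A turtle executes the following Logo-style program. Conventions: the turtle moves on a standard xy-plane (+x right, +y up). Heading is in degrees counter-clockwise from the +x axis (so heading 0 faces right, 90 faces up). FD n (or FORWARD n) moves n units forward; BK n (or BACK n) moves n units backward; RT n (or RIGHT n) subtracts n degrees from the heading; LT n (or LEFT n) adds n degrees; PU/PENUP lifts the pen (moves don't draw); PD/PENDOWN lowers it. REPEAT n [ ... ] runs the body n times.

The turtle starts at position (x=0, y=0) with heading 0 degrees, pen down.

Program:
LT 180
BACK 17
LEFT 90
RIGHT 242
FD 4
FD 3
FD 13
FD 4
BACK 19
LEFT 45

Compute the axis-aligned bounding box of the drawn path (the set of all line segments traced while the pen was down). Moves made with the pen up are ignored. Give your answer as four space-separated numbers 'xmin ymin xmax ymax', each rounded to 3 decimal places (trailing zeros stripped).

Answer: 0 0 38.191 11.267

Derivation:
Executing turtle program step by step:
Start: pos=(0,0), heading=0, pen down
LT 180: heading 0 -> 180
BK 17: (0,0) -> (17,0) [heading=180, draw]
LT 90: heading 180 -> 270
RT 242: heading 270 -> 28
FD 4: (17,0) -> (20.532,1.878) [heading=28, draw]
FD 3: (20.532,1.878) -> (23.181,3.286) [heading=28, draw]
FD 13: (23.181,3.286) -> (34.659,9.389) [heading=28, draw]
FD 4: (34.659,9.389) -> (38.191,11.267) [heading=28, draw]
BK 19: (38.191,11.267) -> (21.415,2.347) [heading=28, draw]
LT 45: heading 28 -> 73
Final: pos=(21.415,2.347), heading=73, 6 segment(s) drawn

Segment endpoints: x in {0, 17, 20.532, 21.415, 23.181, 34.659, 38.191}, y in {0, 0, 1.878, 2.347, 3.286, 9.389, 11.267}
xmin=0, ymin=0, xmax=38.191, ymax=11.267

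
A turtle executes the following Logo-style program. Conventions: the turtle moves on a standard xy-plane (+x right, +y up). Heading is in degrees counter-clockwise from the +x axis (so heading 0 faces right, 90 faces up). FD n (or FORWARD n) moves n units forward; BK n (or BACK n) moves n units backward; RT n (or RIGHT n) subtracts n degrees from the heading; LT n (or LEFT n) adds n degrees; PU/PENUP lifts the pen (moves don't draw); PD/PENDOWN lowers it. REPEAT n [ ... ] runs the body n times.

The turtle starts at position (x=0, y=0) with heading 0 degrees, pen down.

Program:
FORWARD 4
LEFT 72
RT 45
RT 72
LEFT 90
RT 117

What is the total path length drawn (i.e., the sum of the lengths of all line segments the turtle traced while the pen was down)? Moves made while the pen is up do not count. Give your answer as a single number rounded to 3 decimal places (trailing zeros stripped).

Answer: 4

Derivation:
Executing turtle program step by step:
Start: pos=(0,0), heading=0, pen down
FD 4: (0,0) -> (4,0) [heading=0, draw]
LT 72: heading 0 -> 72
RT 45: heading 72 -> 27
RT 72: heading 27 -> 315
LT 90: heading 315 -> 45
RT 117: heading 45 -> 288
Final: pos=(4,0), heading=288, 1 segment(s) drawn

Segment lengths:
  seg 1: (0,0) -> (4,0), length = 4
Total = 4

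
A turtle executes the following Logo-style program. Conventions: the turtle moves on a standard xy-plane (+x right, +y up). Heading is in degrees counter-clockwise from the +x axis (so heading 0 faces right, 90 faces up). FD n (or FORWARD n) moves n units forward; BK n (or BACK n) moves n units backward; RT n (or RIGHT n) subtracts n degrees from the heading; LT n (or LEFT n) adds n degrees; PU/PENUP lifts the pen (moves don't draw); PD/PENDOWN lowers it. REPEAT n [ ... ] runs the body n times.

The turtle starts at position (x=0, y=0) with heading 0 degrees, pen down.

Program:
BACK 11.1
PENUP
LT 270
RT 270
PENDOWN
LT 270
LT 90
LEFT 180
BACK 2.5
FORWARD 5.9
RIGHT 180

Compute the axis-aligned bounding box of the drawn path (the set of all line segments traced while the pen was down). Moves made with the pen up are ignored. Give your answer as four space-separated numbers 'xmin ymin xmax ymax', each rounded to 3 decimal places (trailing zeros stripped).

Executing turtle program step by step:
Start: pos=(0,0), heading=0, pen down
BK 11.1: (0,0) -> (-11.1,0) [heading=0, draw]
PU: pen up
LT 270: heading 0 -> 270
RT 270: heading 270 -> 0
PD: pen down
LT 270: heading 0 -> 270
LT 90: heading 270 -> 0
LT 180: heading 0 -> 180
BK 2.5: (-11.1,0) -> (-8.6,0) [heading=180, draw]
FD 5.9: (-8.6,0) -> (-14.5,0) [heading=180, draw]
RT 180: heading 180 -> 0
Final: pos=(-14.5,0), heading=0, 3 segment(s) drawn

Segment endpoints: x in {-14.5, -11.1, -8.6, 0}, y in {0, 0, 0}
xmin=-14.5, ymin=0, xmax=0, ymax=0

Answer: -14.5 0 0 0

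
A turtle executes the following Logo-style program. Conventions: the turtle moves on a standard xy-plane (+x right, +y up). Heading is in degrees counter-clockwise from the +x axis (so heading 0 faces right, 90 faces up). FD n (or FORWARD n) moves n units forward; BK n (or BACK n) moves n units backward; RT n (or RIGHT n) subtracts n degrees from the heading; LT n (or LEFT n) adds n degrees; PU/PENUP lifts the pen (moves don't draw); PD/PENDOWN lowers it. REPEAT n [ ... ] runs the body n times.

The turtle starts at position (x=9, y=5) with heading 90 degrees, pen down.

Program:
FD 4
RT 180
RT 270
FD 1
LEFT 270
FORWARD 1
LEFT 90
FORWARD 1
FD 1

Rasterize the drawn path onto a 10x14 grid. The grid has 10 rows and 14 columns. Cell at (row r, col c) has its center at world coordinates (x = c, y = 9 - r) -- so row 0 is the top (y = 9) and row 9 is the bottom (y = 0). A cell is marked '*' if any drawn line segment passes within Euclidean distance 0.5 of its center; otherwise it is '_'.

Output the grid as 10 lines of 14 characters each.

Answer: _________**___
_________****_
_________*____
_________*____
_________*____
______________
______________
______________
______________
______________

Derivation:
Segment 0: (9,5) -> (9,9)
Segment 1: (9,9) -> (10,9)
Segment 2: (10,9) -> (10,8)
Segment 3: (10,8) -> (11,8)
Segment 4: (11,8) -> (12,8)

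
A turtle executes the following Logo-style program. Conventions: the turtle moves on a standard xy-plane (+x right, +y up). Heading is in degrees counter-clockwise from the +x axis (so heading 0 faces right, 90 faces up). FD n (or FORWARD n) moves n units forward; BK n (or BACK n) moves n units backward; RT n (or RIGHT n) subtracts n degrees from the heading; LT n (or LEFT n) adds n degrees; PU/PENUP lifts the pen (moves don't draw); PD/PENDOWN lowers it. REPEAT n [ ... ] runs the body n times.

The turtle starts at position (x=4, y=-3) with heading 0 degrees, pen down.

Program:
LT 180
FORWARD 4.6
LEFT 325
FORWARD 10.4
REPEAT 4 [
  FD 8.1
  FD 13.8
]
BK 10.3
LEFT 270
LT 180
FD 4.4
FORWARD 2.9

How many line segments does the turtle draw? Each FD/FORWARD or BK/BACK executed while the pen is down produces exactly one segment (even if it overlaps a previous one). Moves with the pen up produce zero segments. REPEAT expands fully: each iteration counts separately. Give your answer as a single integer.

Answer: 13

Derivation:
Executing turtle program step by step:
Start: pos=(4,-3), heading=0, pen down
LT 180: heading 0 -> 180
FD 4.6: (4,-3) -> (-0.6,-3) [heading=180, draw]
LT 325: heading 180 -> 145
FD 10.4: (-0.6,-3) -> (-9.119,2.965) [heading=145, draw]
REPEAT 4 [
  -- iteration 1/4 --
  FD 8.1: (-9.119,2.965) -> (-15.754,7.611) [heading=145, draw]
  FD 13.8: (-15.754,7.611) -> (-27.059,15.527) [heading=145, draw]
  -- iteration 2/4 --
  FD 8.1: (-27.059,15.527) -> (-33.694,20.172) [heading=145, draw]
  FD 13.8: (-33.694,20.172) -> (-44.998,28.088) [heading=145, draw]
  -- iteration 3/4 --
  FD 8.1: (-44.998,28.088) -> (-51.633,32.734) [heading=145, draw]
  FD 13.8: (-51.633,32.734) -> (-62.937,40.649) [heading=145, draw]
  -- iteration 4/4 --
  FD 8.1: (-62.937,40.649) -> (-69.573,45.295) [heading=145, draw]
  FD 13.8: (-69.573,45.295) -> (-80.877,53.21) [heading=145, draw]
]
BK 10.3: (-80.877,53.21) -> (-72.44,47.303) [heading=145, draw]
LT 270: heading 145 -> 55
LT 180: heading 55 -> 235
FD 4.4: (-72.44,47.303) -> (-74.963,43.698) [heading=235, draw]
FD 2.9: (-74.963,43.698) -> (-76.627,41.323) [heading=235, draw]
Final: pos=(-76.627,41.323), heading=235, 13 segment(s) drawn
Segments drawn: 13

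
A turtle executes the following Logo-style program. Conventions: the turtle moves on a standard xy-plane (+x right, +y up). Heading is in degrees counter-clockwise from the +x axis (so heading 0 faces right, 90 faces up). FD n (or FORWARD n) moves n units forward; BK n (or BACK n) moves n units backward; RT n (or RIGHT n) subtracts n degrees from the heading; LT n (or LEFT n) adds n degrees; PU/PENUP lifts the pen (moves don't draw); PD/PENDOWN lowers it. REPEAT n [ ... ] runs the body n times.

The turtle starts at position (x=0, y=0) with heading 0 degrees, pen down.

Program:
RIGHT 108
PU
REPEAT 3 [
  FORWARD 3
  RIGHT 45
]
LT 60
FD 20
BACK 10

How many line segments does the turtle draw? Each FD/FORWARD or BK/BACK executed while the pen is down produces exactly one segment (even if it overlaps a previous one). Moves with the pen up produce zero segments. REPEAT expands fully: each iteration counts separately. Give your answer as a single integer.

Executing turtle program step by step:
Start: pos=(0,0), heading=0, pen down
RT 108: heading 0 -> 252
PU: pen up
REPEAT 3 [
  -- iteration 1/3 --
  FD 3: (0,0) -> (-0.927,-2.853) [heading=252, move]
  RT 45: heading 252 -> 207
  -- iteration 2/3 --
  FD 3: (-0.927,-2.853) -> (-3.6,-4.215) [heading=207, move]
  RT 45: heading 207 -> 162
  -- iteration 3/3 --
  FD 3: (-3.6,-4.215) -> (-6.453,-3.288) [heading=162, move]
  RT 45: heading 162 -> 117
]
LT 60: heading 117 -> 177
FD 20: (-6.453,-3.288) -> (-26.426,-2.241) [heading=177, move]
BK 10: (-26.426,-2.241) -> (-16.44,-2.765) [heading=177, move]
Final: pos=(-16.44,-2.765), heading=177, 0 segment(s) drawn
Segments drawn: 0

Answer: 0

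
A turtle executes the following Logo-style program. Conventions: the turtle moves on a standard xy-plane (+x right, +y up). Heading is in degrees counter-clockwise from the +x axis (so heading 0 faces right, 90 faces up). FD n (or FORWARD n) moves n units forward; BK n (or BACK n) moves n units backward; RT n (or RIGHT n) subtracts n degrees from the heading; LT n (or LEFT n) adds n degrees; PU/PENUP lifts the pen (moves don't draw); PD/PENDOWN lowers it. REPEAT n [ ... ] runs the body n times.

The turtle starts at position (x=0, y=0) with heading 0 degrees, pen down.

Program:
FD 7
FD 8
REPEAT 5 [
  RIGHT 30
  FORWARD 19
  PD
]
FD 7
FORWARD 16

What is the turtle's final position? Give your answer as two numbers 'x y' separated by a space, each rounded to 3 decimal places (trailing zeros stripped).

Answer: -4.919 -82.409

Derivation:
Executing turtle program step by step:
Start: pos=(0,0), heading=0, pen down
FD 7: (0,0) -> (7,0) [heading=0, draw]
FD 8: (7,0) -> (15,0) [heading=0, draw]
REPEAT 5 [
  -- iteration 1/5 --
  RT 30: heading 0 -> 330
  FD 19: (15,0) -> (31.454,-9.5) [heading=330, draw]
  PD: pen down
  -- iteration 2/5 --
  RT 30: heading 330 -> 300
  FD 19: (31.454,-9.5) -> (40.954,-25.954) [heading=300, draw]
  PD: pen down
  -- iteration 3/5 --
  RT 30: heading 300 -> 270
  FD 19: (40.954,-25.954) -> (40.954,-44.954) [heading=270, draw]
  PD: pen down
  -- iteration 4/5 --
  RT 30: heading 270 -> 240
  FD 19: (40.954,-44.954) -> (31.454,-61.409) [heading=240, draw]
  PD: pen down
  -- iteration 5/5 --
  RT 30: heading 240 -> 210
  FD 19: (31.454,-61.409) -> (15,-70.909) [heading=210, draw]
  PD: pen down
]
FD 7: (15,-70.909) -> (8.938,-74.409) [heading=210, draw]
FD 16: (8.938,-74.409) -> (-4.919,-82.409) [heading=210, draw]
Final: pos=(-4.919,-82.409), heading=210, 9 segment(s) drawn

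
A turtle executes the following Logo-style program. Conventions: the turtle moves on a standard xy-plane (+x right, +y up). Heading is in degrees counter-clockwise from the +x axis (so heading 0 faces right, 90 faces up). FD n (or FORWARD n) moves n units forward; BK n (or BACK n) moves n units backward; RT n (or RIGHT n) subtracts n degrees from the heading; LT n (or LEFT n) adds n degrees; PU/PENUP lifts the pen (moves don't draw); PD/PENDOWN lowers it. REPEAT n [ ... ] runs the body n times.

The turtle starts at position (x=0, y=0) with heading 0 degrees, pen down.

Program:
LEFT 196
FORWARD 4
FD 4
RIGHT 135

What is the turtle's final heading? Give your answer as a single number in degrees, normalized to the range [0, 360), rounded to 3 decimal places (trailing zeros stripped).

Answer: 61

Derivation:
Executing turtle program step by step:
Start: pos=(0,0), heading=0, pen down
LT 196: heading 0 -> 196
FD 4: (0,0) -> (-3.845,-1.103) [heading=196, draw]
FD 4: (-3.845,-1.103) -> (-7.69,-2.205) [heading=196, draw]
RT 135: heading 196 -> 61
Final: pos=(-7.69,-2.205), heading=61, 2 segment(s) drawn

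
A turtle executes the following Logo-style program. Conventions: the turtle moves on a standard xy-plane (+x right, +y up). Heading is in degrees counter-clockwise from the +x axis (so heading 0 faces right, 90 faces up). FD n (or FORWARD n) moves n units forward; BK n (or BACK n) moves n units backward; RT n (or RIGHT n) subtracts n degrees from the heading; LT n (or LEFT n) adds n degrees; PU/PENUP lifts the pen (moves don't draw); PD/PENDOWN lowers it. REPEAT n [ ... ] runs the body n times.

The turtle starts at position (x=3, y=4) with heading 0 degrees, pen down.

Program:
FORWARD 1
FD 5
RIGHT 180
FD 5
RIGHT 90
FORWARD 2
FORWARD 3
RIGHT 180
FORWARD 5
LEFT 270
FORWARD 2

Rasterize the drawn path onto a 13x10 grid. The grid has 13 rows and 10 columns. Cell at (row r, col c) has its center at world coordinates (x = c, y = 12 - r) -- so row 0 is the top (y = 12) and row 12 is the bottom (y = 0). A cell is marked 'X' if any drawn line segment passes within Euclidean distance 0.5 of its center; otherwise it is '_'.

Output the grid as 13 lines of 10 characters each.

Answer: __________
__________
__________
____X_____
____X_____
____X_____
____X_____
____X_____
__XXXXXXXX
__________
__________
__________
__________

Derivation:
Segment 0: (3,4) -> (4,4)
Segment 1: (4,4) -> (9,4)
Segment 2: (9,4) -> (4,4)
Segment 3: (4,4) -> (4,6)
Segment 4: (4,6) -> (4,9)
Segment 5: (4,9) -> (4,4)
Segment 6: (4,4) -> (2,4)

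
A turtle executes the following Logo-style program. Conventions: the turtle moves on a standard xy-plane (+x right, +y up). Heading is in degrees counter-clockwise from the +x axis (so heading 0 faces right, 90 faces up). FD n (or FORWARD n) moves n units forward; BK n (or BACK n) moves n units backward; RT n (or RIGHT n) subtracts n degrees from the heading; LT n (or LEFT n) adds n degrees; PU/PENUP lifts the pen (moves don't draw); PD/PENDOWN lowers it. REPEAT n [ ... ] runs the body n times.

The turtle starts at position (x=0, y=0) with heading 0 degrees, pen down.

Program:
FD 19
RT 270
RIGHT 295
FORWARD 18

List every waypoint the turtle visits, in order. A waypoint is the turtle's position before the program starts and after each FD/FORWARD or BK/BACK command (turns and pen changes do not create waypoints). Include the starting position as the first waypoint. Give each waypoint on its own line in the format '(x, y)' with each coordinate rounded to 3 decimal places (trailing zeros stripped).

Executing turtle program step by step:
Start: pos=(0,0), heading=0, pen down
FD 19: (0,0) -> (19,0) [heading=0, draw]
RT 270: heading 0 -> 90
RT 295: heading 90 -> 155
FD 18: (19,0) -> (2.686,7.607) [heading=155, draw]
Final: pos=(2.686,7.607), heading=155, 2 segment(s) drawn
Waypoints (3 total):
(0, 0)
(19, 0)
(2.686, 7.607)

Answer: (0, 0)
(19, 0)
(2.686, 7.607)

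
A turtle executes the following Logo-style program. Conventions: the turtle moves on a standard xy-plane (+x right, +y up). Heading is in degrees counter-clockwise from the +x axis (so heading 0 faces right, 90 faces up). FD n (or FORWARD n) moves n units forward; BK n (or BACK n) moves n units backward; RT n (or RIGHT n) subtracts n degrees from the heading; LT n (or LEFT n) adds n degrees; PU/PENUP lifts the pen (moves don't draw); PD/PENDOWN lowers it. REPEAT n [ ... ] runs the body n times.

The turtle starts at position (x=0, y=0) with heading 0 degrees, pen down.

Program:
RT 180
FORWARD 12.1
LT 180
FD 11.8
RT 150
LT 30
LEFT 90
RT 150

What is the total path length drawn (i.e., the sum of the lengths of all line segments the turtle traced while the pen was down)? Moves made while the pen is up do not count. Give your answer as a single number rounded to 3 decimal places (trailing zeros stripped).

Executing turtle program step by step:
Start: pos=(0,0), heading=0, pen down
RT 180: heading 0 -> 180
FD 12.1: (0,0) -> (-12.1,0) [heading=180, draw]
LT 180: heading 180 -> 0
FD 11.8: (-12.1,0) -> (-0.3,0) [heading=0, draw]
RT 150: heading 0 -> 210
LT 30: heading 210 -> 240
LT 90: heading 240 -> 330
RT 150: heading 330 -> 180
Final: pos=(-0.3,0), heading=180, 2 segment(s) drawn

Segment lengths:
  seg 1: (0,0) -> (-12.1,0), length = 12.1
  seg 2: (-12.1,0) -> (-0.3,0), length = 11.8
Total = 23.9

Answer: 23.9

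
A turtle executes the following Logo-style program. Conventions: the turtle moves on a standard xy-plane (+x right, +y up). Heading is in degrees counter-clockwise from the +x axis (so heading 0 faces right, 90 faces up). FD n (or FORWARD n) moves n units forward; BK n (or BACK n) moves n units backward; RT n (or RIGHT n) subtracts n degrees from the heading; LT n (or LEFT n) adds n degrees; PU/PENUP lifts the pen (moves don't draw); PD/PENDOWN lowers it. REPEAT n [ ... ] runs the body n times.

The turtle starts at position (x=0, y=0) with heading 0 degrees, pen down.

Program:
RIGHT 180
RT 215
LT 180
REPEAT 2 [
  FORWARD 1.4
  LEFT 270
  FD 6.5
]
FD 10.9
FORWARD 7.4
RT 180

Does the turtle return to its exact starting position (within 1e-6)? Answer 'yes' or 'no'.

Answer: no

Derivation:
Executing turtle program step by step:
Start: pos=(0,0), heading=0, pen down
RT 180: heading 0 -> 180
RT 215: heading 180 -> 325
LT 180: heading 325 -> 145
REPEAT 2 [
  -- iteration 1/2 --
  FD 1.4: (0,0) -> (-1.147,0.803) [heading=145, draw]
  LT 270: heading 145 -> 55
  FD 6.5: (-1.147,0.803) -> (2.581,6.127) [heading=55, draw]
  -- iteration 2/2 --
  FD 1.4: (2.581,6.127) -> (3.384,7.274) [heading=55, draw]
  LT 270: heading 55 -> 325
  FD 6.5: (3.384,7.274) -> (8.709,3.546) [heading=325, draw]
]
FD 10.9: (8.709,3.546) -> (17.638,-2.706) [heading=325, draw]
FD 7.4: (17.638,-2.706) -> (23.699,-6.95) [heading=325, draw]
RT 180: heading 325 -> 145
Final: pos=(23.699,-6.95), heading=145, 6 segment(s) drawn

Start position: (0, 0)
Final position: (23.699, -6.95)
Distance = 24.698; >= 1e-6 -> NOT closed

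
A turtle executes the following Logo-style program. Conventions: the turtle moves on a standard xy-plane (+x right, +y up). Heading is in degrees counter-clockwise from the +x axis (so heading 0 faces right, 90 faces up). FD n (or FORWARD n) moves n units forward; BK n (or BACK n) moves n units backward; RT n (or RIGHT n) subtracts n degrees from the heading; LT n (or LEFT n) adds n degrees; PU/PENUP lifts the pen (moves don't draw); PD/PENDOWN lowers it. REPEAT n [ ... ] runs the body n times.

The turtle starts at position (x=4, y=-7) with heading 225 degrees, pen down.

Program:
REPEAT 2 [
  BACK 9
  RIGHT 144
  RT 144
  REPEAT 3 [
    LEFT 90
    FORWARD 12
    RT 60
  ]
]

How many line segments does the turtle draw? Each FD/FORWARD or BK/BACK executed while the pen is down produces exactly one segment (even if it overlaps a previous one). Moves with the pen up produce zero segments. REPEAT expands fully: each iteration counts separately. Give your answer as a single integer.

Executing turtle program step by step:
Start: pos=(4,-7), heading=225, pen down
REPEAT 2 [
  -- iteration 1/2 --
  BK 9: (4,-7) -> (10.364,-0.636) [heading=225, draw]
  RT 144: heading 225 -> 81
  RT 144: heading 81 -> 297
  REPEAT 3 [
    -- iteration 1/3 --
    LT 90: heading 297 -> 27
    FD 12: (10.364,-0.636) -> (21.056,4.812) [heading=27, draw]
    RT 60: heading 27 -> 327
    -- iteration 2/3 --
    LT 90: heading 327 -> 57
    FD 12: (21.056,4.812) -> (27.592,14.876) [heading=57, draw]
    RT 60: heading 57 -> 357
    -- iteration 3/3 --
    LT 90: heading 357 -> 87
    FD 12: (27.592,14.876) -> (28.22,26.859) [heading=87, draw]
    RT 60: heading 87 -> 27
  ]
  -- iteration 2/2 --
  BK 9: (28.22,26.859) -> (20.201,22.774) [heading=27, draw]
  RT 144: heading 27 -> 243
  RT 144: heading 243 -> 99
  REPEAT 3 [
    -- iteration 1/3 --
    LT 90: heading 99 -> 189
    FD 12: (20.201,22.774) -> (8.348,20.896) [heading=189, draw]
    RT 60: heading 189 -> 129
    -- iteration 2/3 --
    LT 90: heading 129 -> 219
    FD 12: (8.348,20.896) -> (-0.977,13.344) [heading=219, draw]
    RT 60: heading 219 -> 159
    -- iteration 3/3 --
    LT 90: heading 159 -> 249
    FD 12: (-0.977,13.344) -> (-5.278,2.142) [heading=249, draw]
    RT 60: heading 249 -> 189
  ]
]
Final: pos=(-5.278,2.142), heading=189, 8 segment(s) drawn
Segments drawn: 8

Answer: 8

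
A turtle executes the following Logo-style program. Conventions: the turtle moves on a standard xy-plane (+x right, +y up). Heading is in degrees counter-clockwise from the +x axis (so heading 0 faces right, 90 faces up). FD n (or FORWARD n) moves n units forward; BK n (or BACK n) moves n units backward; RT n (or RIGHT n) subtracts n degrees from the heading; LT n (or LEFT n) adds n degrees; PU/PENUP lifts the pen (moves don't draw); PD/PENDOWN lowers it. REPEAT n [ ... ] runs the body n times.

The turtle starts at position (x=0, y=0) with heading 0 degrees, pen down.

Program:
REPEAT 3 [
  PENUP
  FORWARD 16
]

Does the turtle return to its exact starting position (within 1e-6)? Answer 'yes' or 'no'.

Answer: no

Derivation:
Executing turtle program step by step:
Start: pos=(0,0), heading=0, pen down
REPEAT 3 [
  -- iteration 1/3 --
  PU: pen up
  FD 16: (0,0) -> (16,0) [heading=0, move]
  -- iteration 2/3 --
  PU: pen up
  FD 16: (16,0) -> (32,0) [heading=0, move]
  -- iteration 3/3 --
  PU: pen up
  FD 16: (32,0) -> (48,0) [heading=0, move]
]
Final: pos=(48,0), heading=0, 0 segment(s) drawn

Start position: (0, 0)
Final position: (48, 0)
Distance = 48; >= 1e-6 -> NOT closed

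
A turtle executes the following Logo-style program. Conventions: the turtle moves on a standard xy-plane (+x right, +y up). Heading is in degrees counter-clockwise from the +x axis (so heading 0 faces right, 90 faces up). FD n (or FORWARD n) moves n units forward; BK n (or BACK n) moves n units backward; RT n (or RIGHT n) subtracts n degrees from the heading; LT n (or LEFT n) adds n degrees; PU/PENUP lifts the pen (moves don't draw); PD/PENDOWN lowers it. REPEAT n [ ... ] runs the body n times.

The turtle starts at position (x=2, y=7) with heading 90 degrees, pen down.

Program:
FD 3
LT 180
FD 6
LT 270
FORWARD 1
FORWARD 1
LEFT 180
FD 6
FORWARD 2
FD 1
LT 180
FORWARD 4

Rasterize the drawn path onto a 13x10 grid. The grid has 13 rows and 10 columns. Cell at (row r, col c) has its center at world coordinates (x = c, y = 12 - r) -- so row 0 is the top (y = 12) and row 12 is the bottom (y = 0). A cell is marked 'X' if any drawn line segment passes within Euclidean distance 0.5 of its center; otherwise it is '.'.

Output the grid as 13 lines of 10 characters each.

Answer: ..........
..........
..X.......
..X.......
..X.......
..X.......
..X.......
..X.......
XXXXXXXXXX
..........
..........
..........
..........

Derivation:
Segment 0: (2,7) -> (2,10)
Segment 1: (2,10) -> (2,4)
Segment 2: (2,4) -> (1,4)
Segment 3: (1,4) -> (-0,4)
Segment 4: (-0,4) -> (6,4)
Segment 5: (6,4) -> (8,4)
Segment 6: (8,4) -> (9,4)
Segment 7: (9,4) -> (5,4)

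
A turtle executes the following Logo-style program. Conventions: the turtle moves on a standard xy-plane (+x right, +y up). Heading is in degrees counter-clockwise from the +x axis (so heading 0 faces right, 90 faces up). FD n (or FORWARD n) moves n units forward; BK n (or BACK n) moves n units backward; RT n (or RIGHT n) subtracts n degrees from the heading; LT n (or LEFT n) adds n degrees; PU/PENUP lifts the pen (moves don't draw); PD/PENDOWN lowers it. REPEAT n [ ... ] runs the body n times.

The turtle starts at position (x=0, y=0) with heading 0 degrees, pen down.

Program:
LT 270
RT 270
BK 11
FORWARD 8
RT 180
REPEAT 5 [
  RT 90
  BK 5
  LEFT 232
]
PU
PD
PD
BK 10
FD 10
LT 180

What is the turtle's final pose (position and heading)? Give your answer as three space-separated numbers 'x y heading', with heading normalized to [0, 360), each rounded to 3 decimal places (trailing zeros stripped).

Answer: -2.553 0.111 350

Derivation:
Executing turtle program step by step:
Start: pos=(0,0), heading=0, pen down
LT 270: heading 0 -> 270
RT 270: heading 270 -> 0
BK 11: (0,0) -> (-11,0) [heading=0, draw]
FD 8: (-11,0) -> (-3,0) [heading=0, draw]
RT 180: heading 0 -> 180
REPEAT 5 [
  -- iteration 1/5 --
  RT 90: heading 180 -> 90
  BK 5: (-3,0) -> (-3,-5) [heading=90, draw]
  LT 232: heading 90 -> 322
  -- iteration 2/5 --
  RT 90: heading 322 -> 232
  BK 5: (-3,-5) -> (0.078,-1.06) [heading=232, draw]
  LT 232: heading 232 -> 104
  -- iteration 3/5 --
  RT 90: heading 104 -> 14
  BK 5: (0.078,-1.06) -> (-4.773,-2.27) [heading=14, draw]
  LT 232: heading 14 -> 246
  -- iteration 4/5 --
  RT 90: heading 246 -> 156
  BK 5: (-4.773,-2.27) -> (-0.205,-4.303) [heading=156, draw]
  LT 232: heading 156 -> 28
  -- iteration 5/5 --
  RT 90: heading 28 -> 298
  BK 5: (-0.205,-4.303) -> (-2.553,0.111) [heading=298, draw]
  LT 232: heading 298 -> 170
]
PU: pen up
PD: pen down
PD: pen down
BK 10: (-2.553,0.111) -> (7.295,-1.625) [heading=170, draw]
FD 10: (7.295,-1.625) -> (-2.553,0.111) [heading=170, draw]
LT 180: heading 170 -> 350
Final: pos=(-2.553,0.111), heading=350, 9 segment(s) drawn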